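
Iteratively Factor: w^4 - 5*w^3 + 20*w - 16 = (w - 4)*(w^3 - w^2 - 4*w + 4) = (w - 4)*(w + 2)*(w^2 - 3*w + 2) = (w - 4)*(w - 2)*(w + 2)*(w - 1)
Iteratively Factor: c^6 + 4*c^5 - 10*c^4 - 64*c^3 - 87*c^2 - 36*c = (c + 3)*(c^5 + c^4 - 13*c^3 - 25*c^2 - 12*c) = (c + 3)^2*(c^4 - 2*c^3 - 7*c^2 - 4*c) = c*(c + 3)^2*(c^3 - 2*c^2 - 7*c - 4) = c*(c - 4)*(c + 3)^2*(c^2 + 2*c + 1) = c*(c - 4)*(c + 1)*(c + 3)^2*(c + 1)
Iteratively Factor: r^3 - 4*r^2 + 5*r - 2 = (r - 2)*(r^2 - 2*r + 1) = (r - 2)*(r - 1)*(r - 1)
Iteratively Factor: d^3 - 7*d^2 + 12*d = (d - 4)*(d^2 - 3*d) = d*(d - 4)*(d - 3)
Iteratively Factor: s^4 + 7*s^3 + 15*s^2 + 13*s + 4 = (s + 4)*(s^3 + 3*s^2 + 3*s + 1) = (s + 1)*(s + 4)*(s^2 + 2*s + 1) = (s + 1)^2*(s + 4)*(s + 1)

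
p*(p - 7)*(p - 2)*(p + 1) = p^4 - 8*p^3 + 5*p^2 + 14*p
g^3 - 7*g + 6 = (g - 2)*(g - 1)*(g + 3)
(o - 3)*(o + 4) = o^2 + o - 12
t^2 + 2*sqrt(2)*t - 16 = (t - 2*sqrt(2))*(t + 4*sqrt(2))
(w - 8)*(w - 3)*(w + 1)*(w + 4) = w^4 - 6*w^3 - 27*w^2 + 76*w + 96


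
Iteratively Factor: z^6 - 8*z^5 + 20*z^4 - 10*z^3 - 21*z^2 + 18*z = (z - 3)*(z^5 - 5*z^4 + 5*z^3 + 5*z^2 - 6*z) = (z - 3)*(z - 1)*(z^4 - 4*z^3 + z^2 + 6*z) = z*(z - 3)*(z - 1)*(z^3 - 4*z^2 + z + 6) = z*(z - 3)^2*(z - 1)*(z^2 - z - 2) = z*(z - 3)^2*(z - 2)*(z - 1)*(z + 1)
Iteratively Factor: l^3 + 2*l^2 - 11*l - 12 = (l + 1)*(l^2 + l - 12) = (l + 1)*(l + 4)*(l - 3)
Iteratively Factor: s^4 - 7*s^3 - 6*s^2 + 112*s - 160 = (s - 4)*(s^3 - 3*s^2 - 18*s + 40) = (s - 4)*(s + 4)*(s^2 - 7*s + 10) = (s - 5)*(s - 4)*(s + 4)*(s - 2)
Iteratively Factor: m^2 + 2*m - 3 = (m - 1)*(m + 3)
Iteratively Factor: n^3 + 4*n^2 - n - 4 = (n + 4)*(n^2 - 1) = (n + 1)*(n + 4)*(n - 1)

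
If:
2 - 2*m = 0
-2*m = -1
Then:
No Solution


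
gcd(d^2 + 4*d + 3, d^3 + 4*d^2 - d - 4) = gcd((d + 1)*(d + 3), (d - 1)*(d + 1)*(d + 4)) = d + 1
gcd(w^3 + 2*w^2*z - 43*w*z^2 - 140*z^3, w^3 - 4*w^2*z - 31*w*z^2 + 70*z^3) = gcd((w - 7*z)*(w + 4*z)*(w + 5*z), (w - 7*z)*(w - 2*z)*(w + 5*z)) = -w^2 + 2*w*z + 35*z^2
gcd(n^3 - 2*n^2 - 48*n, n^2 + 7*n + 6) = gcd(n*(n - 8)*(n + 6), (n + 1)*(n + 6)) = n + 6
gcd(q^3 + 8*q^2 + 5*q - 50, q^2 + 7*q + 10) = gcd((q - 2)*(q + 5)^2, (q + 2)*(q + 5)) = q + 5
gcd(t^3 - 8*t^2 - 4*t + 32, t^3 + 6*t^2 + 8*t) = t + 2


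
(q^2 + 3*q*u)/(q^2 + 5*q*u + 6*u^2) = q/(q + 2*u)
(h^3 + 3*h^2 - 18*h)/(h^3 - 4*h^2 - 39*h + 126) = h/(h - 7)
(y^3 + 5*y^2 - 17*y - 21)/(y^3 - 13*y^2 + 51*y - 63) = (y^2 + 8*y + 7)/(y^2 - 10*y + 21)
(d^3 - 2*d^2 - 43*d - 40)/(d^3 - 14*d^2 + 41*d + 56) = (d + 5)/(d - 7)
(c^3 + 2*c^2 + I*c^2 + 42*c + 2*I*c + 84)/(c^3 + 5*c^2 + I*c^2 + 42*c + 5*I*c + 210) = (c + 2)/(c + 5)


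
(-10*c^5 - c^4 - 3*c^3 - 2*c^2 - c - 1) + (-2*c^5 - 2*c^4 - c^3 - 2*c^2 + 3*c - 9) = -12*c^5 - 3*c^4 - 4*c^3 - 4*c^2 + 2*c - 10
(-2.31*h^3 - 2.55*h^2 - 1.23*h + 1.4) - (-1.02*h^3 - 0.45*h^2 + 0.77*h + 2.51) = -1.29*h^3 - 2.1*h^2 - 2.0*h - 1.11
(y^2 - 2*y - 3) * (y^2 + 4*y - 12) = y^4 + 2*y^3 - 23*y^2 + 12*y + 36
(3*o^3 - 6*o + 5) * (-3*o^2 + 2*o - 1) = -9*o^5 + 6*o^4 + 15*o^3 - 27*o^2 + 16*o - 5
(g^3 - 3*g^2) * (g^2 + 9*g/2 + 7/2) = g^5 + 3*g^4/2 - 10*g^3 - 21*g^2/2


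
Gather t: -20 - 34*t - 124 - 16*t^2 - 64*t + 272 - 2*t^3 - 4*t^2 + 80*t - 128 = -2*t^3 - 20*t^2 - 18*t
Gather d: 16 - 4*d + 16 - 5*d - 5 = 27 - 9*d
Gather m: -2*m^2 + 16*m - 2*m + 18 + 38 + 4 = -2*m^2 + 14*m + 60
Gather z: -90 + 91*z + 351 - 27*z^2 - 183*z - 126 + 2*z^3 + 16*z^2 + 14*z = 2*z^3 - 11*z^2 - 78*z + 135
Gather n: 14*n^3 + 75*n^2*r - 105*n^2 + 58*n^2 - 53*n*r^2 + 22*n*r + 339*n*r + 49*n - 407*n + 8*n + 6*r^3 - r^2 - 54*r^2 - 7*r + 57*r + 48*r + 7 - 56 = 14*n^3 + n^2*(75*r - 47) + n*(-53*r^2 + 361*r - 350) + 6*r^3 - 55*r^2 + 98*r - 49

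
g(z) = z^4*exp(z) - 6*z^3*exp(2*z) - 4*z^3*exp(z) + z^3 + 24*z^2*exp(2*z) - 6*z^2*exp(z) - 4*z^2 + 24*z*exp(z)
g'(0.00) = 24.00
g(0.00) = 0.00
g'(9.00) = -386432158526.97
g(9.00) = -159526376690.46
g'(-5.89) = 152.69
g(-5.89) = -338.46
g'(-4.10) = 82.79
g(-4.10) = -129.99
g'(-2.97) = 46.62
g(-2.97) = -57.51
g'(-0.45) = 7.90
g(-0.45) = -6.11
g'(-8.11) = 263.12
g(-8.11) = -794.74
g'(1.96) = 5943.39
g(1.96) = 2423.32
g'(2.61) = 21221.06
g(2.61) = 10457.12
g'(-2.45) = 32.71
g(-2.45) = -36.98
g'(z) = z^4*exp(z) - 12*z^3*exp(2*z) + 30*z^2*exp(2*z) - 18*z^2*exp(z) + 3*z^2 + 48*z*exp(2*z) + 12*z*exp(z) - 8*z + 24*exp(z)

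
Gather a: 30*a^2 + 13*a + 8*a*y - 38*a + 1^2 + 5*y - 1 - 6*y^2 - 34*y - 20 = 30*a^2 + a*(8*y - 25) - 6*y^2 - 29*y - 20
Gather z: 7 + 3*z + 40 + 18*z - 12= 21*z + 35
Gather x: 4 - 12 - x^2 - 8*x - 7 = -x^2 - 8*x - 15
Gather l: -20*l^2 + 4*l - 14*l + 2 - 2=-20*l^2 - 10*l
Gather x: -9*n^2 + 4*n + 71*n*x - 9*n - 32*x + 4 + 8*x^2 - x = -9*n^2 - 5*n + 8*x^2 + x*(71*n - 33) + 4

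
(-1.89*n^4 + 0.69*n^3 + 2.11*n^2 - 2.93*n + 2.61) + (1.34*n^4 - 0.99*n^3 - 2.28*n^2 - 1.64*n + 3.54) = -0.55*n^4 - 0.3*n^3 - 0.17*n^2 - 4.57*n + 6.15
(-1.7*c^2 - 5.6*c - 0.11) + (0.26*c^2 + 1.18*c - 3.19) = -1.44*c^2 - 4.42*c - 3.3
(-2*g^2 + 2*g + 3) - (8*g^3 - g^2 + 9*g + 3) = -8*g^3 - g^2 - 7*g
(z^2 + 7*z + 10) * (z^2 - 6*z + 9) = z^4 + z^3 - 23*z^2 + 3*z + 90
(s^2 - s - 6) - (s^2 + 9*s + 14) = -10*s - 20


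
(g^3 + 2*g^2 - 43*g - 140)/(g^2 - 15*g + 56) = (g^2 + 9*g + 20)/(g - 8)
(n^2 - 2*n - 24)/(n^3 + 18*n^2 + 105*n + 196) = (n - 6)/(n^2 + 14*n + 49)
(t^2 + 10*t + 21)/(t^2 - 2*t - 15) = (t + 7)/(t - 5)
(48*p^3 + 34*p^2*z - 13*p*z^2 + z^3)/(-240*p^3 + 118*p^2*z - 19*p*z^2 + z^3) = (p + z)/(-5*p + z)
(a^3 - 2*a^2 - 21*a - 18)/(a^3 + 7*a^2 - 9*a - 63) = (a^2 - 5*a - 6)/(a^2 + 4*a - 21)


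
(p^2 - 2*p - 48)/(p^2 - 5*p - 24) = (p + 6)/(p + 3)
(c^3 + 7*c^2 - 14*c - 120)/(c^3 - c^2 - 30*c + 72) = (c + 5)/(c - 3)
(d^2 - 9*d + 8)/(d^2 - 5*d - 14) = (-d^2 + 9*d - 8)/(-d^2 + 5*d + 14)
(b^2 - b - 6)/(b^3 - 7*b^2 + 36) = 1/(b - 6)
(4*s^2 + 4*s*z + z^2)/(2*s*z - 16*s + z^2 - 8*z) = (2*s + z)/(z - 8)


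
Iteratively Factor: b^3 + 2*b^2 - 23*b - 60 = (b + 3)*(b^2 - b - 20) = (b - 5)*(b + 3)*(b + 4)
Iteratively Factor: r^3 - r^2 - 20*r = (r)*(r^2 - r - 20) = r*(r + 4)*(r - 5)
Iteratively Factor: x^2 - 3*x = (x)*(x - 3)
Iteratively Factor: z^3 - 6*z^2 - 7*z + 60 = (z - 5)*(z^2 - z - 12) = (z - 5)*(z - 4)*(z + 3)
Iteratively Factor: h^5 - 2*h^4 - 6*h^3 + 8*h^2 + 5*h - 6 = (h - 1)*(h^4 - h^3 - 7*h^2 + h + 6) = (h - 3)*(h - 1)*(h^3 + 2*h^2 - h - 2) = (h - 3)*(h - 1)*(h + 2)*(h^2 - 1) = (h - 3)*(h - 1)*(h + 1)*(h + 2)*(h - 1)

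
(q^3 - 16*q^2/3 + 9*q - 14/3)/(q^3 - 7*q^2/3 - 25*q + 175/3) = (q^2 - 3*q + 2)/(q^2 - 25)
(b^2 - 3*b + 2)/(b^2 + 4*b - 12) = (b - 1)/(b + 6)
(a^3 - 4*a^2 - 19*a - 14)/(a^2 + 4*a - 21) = (a^3 - 4*a^2 - 19*a - 14)/(a^2 + 4*a - 21)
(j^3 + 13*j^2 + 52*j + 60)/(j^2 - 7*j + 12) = (j^3 + 13*j^2 + 52*j + 60)/(j^2 - 7*j + 12)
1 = 1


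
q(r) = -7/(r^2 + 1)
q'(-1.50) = -1.99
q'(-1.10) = -3.15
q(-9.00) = -0.09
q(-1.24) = -2.76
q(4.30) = -0.36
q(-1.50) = -2.15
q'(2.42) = 0.72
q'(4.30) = 0.16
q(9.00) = -0.09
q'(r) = 14*r/(r^2 + 1)^2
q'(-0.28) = -3.37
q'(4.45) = 0.14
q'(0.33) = 3.76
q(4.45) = -0.34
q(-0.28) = -6.49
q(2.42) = -1.02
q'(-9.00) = -0.02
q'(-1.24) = -2.70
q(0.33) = -6.31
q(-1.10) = -3.17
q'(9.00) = 0.02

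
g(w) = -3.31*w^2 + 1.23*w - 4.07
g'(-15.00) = 100.53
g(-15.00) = -767.27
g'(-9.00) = 60.81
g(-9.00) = -283.25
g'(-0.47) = 4.34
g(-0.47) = -5.38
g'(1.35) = -7.71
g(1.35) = -8.44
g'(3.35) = -20.95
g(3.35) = -37.10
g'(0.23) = -0.29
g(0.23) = -3.96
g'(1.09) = -5.99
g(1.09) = -6.66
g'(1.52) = -8.83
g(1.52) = -9.85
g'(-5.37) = 36.78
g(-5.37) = -106.13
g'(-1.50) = 11.16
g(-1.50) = -13.36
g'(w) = 1.23 - 6.62*w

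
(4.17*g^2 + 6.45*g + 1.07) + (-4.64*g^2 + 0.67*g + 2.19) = -0.47*g^2 + 7.12*g + 3.26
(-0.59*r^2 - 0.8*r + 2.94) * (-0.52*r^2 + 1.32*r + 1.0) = 0.3068*r^4 - 0.3628*r^3 - 3.1748*r^2 + 3.0808*r + 2.94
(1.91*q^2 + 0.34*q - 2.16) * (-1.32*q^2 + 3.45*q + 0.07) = -2.5212*q^4 + 6.1407*q^3 + 4.1579*q^2 - 7.4282*q - 0.1512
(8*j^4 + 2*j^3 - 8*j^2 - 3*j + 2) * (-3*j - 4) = -24*j^5 - 38*j^4 + 16*j^3 + 41*j^2 + 6*j - 8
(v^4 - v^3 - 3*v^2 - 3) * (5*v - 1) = 5*v^5 - 6*v^4 - 14*v^3 + 3*v^2 - 15*v + 3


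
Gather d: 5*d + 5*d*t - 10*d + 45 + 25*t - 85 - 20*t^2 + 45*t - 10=d*(5*t - 5) - 20*t^2 + 70*t - 50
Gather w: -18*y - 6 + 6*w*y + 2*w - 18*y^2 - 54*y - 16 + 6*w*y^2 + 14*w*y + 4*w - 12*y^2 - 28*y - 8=w*(6*y^2 + 20*y + 6) - 30*y^2 - 100*y - 30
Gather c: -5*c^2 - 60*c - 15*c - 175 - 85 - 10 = -5*c^2 - 75*c - 270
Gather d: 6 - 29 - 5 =-28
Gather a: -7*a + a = -6*a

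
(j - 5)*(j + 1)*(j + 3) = j^3 - j^2 - 17*j - 15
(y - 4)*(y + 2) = y^2 - 2*y - 8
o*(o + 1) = o^2 + o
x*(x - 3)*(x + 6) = x^3 + 3*x^2 - 18*x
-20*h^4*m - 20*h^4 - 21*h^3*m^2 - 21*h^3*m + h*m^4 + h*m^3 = (-5*h + m)*(h + m)*(4*h + m)*(h*m + h)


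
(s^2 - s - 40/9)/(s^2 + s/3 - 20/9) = (3*s - 8)/(3*s - 4)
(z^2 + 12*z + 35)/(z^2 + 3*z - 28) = (z + 5)/(z - 4)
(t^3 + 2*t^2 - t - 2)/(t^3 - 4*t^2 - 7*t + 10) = (t + 1)/(t - 5)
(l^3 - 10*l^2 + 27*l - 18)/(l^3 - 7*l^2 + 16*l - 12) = (l^2 - 7*l + 6)/(l^2 - 4*l + 4)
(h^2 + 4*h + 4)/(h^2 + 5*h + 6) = (h + 2)/(h + 3)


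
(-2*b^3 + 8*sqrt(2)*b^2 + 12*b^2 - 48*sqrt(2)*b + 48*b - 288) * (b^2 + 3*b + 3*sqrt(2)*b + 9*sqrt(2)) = -2*b^5 + 2*sqrt(2)*b^4 + 6*b^4 - 6*sqrt(2)*b^3 + 132*b^3 - 288*b^2 + 108*sqrt(2)*b^2 - 1728*b - 432*sqrt(2)*b - 2592*sqrt(2)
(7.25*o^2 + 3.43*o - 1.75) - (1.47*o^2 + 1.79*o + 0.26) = 5.78*o^2 + 1.64*o - 2.01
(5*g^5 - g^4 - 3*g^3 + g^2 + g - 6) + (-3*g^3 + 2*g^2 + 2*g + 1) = 5*g^5 - g^4 - 6*g^3 + 3*g^2 + 3*g - 5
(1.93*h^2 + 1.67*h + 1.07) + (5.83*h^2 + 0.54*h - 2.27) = 7.76*h^2 + 2.21*h - 1.2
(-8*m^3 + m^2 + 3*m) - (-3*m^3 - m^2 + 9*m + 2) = -5*m^3 + 2*m^2 - 6*m - 2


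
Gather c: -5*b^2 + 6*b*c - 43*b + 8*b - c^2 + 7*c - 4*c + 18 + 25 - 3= -5*b^2 - 35*b - c^2 + c*(6*b + 3) + 40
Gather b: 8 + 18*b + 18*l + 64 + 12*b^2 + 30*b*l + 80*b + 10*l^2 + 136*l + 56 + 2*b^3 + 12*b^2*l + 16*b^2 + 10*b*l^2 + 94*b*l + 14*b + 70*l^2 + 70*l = 2*b^3 + b^2*(12*l + 28) + b*(10*l^2 + 124*l + 112) + 80*l^2 + 224*l + 128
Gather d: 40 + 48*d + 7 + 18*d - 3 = 66*d + 44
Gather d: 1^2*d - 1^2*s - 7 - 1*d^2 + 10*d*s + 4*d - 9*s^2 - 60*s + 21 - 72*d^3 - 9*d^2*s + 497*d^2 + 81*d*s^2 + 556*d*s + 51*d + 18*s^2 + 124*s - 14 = -72*d^3 + d^2*(496 - 9*s) + d*(81*s^2 + 566*s + 56) + 9*s^2 + 63*s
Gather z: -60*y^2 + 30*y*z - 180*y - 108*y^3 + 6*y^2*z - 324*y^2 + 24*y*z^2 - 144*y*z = -108*y^3 - 384*y^2 + 24*y*z^2 - 180*y + z*(6*y^2 - 114*y)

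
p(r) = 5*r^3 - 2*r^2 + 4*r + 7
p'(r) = 15*r^2 - 4*r + 4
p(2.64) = 95.62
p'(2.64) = 97.98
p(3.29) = 176.57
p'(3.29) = 153.20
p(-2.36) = -79.30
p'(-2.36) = 96.98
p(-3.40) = -226.24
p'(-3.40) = 191.00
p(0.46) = 8.90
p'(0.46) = 5.33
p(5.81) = 943.34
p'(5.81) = 487.10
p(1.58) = 28.05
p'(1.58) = 35.13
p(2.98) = 133.48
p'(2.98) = 125.29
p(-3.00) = -158.00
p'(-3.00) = 151.00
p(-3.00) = -158.00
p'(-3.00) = 151.00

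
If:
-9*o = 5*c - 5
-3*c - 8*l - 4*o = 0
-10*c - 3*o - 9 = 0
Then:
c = -32/25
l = -23/150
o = 19/15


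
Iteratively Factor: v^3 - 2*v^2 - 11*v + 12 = (v + 3)*(v^2 - 5*v + 4) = (v - 1)*(v + 3)*(v - 4)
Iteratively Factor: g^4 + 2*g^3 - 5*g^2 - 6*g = (g + 3)*(g^3 - g^2 - 2*g) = (g + 1)*(g + 3)*(g^2 - 2*g) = (g - 2)*(g + 1)*(g + 3)*(g)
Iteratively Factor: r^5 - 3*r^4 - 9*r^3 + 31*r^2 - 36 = (r - 3)*(r^4 - 9*r^2 + 4*r + 12) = (r - 3)*(r + 1)*(r^3 - r^2 - 8*r + 12) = (r - 3)*(r + 1)*(r + 3)*(r^2 - 4*r + 4) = (r - 3)*(r - 2)*(r + 1)*(r + 3)*(r - 2)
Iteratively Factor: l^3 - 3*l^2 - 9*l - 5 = (l - 5)*(l^2 + 2*l + 1) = (l - 5)*(l + 1)*(l + 1)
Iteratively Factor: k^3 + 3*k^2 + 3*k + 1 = (k + 1)*(k^2 + 2*k + 1) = (k + 1)^2*(k + 1)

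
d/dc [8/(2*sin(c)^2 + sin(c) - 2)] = -8*(4*sin(c) + 1)*cos(c)/(-sin(c) + cos(2*c) + 1)^2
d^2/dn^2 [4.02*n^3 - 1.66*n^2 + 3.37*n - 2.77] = 24.12*n - 3.32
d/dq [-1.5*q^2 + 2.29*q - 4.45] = 2.29 - 3.0*q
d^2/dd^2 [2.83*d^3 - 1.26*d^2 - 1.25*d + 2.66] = 16.98*d - 2.52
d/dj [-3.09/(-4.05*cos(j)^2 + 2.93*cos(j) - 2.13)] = (25.029*cos(j) - 9.0537)*sin(j)/(4.05*cos(j)^2 - 2.93*cos(j) + 2.13)^2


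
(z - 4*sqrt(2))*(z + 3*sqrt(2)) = z^2 - sqrt(2)*z - 24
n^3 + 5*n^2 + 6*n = n*(n + 2)*(n + 3)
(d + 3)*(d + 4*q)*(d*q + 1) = d^3*q + 4*d^2*q^2 + 3*d^2*q + d^2 + 12*d*q^2 + 4*d*q + 3*d + 12*q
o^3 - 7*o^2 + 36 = (o - 6)*(o - 3)*(o + 2)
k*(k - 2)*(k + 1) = k^3 - k^2 - 2*k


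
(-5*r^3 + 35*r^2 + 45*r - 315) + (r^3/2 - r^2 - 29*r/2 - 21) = -9*r^3/2 + 34*r^2 + 61*r/2 - 336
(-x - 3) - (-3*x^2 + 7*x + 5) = 3*x^2 - 8*x - 8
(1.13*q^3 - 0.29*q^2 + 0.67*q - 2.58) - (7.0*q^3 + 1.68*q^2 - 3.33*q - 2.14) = -5.87*q^3 - 1.97*q^2 + 4.0*q - 0.44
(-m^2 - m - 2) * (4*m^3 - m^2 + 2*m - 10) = -4*m^5 - 3*m^4 - 9*m^3 + 10*m^2 + 6*m + 20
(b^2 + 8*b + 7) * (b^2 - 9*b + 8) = b^4 - b^3 - 57*b^2 + b + 56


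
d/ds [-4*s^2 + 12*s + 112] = 12 - 8*s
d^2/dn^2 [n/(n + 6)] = -12/(n + 6)^3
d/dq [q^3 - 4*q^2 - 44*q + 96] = 3*q^2 - 8*q - 44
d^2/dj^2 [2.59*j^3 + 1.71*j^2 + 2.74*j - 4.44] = 15.54*j + 3.42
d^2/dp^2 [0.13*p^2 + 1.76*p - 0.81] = 0.260000000000000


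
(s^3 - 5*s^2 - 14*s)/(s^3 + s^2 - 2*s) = (s - 7)/(s - 1)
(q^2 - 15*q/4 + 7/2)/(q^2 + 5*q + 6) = (4*q^2 - 15*q + 14)/(4*(q^2 + 5*q + 6))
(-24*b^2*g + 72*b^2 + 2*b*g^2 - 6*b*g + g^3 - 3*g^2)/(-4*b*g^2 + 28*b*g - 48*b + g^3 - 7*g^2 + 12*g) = (6*b + g)/(g - 4)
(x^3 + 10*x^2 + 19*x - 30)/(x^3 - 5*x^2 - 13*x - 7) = (-x^3 - 10*x^2 - 19*x + 30)/(-x^3 + 5*x^2 + 13*x + 7)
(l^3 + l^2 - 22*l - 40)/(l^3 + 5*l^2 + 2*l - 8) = (l - 5)/(l - 1)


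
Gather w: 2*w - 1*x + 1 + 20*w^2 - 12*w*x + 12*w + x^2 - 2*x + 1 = 20*w^2 + w*(14 - 12*x) + x^2 - 3*x + 2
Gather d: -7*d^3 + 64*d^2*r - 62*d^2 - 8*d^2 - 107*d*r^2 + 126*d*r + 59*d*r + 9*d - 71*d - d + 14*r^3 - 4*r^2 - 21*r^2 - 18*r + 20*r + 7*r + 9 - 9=-7*d^3 + d^2*(64*r - 70) + d*(-107*r^2 + 185*r - 63) + 14*r^3 - 25*r^2 + 9*r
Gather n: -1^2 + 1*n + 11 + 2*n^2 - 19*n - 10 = 2*n^2 - 18*n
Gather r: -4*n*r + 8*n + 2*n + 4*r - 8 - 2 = 10*n + r*(4 - 4*n) - 10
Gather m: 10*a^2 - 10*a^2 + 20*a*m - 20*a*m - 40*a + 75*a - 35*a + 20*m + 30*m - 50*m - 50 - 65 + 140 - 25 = 0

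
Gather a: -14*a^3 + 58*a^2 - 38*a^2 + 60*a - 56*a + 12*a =-14*a^3 + 20*a^2 + 16*a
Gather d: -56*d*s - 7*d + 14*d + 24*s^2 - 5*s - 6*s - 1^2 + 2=d*(7 - 56*s) + 24*s^2 - 11*s + 1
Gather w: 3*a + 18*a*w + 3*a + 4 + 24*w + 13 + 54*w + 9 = 6*a + w*(18*a + 78) + 26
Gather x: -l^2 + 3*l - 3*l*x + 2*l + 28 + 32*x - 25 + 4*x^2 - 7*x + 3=-l^2 + 5*l + 4*x^2 + x*(25 - 3*l) + 6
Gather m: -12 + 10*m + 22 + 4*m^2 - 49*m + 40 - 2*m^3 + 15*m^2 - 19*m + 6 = -2*m^3 + 19*m^2 - 58*m + 56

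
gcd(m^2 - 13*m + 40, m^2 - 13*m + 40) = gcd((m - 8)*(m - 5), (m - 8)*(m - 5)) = m^2 - 13*m + 40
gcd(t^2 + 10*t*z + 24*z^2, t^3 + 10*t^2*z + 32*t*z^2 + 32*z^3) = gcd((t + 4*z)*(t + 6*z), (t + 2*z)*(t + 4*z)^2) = t + 4*z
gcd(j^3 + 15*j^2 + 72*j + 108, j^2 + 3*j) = j + 3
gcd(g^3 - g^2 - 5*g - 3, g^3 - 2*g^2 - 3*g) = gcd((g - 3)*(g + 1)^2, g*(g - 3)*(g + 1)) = g^2 - 2*g - 3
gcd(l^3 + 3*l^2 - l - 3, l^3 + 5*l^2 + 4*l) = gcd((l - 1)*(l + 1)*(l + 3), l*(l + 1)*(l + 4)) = l + 1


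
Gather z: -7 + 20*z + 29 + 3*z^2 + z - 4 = 3*z^2 + 21*z + 18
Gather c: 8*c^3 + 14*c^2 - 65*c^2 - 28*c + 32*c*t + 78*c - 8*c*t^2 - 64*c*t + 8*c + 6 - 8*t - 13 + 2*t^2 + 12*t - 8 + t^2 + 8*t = 8*c^3 - 51*c^2 + c*(-8*t^2 - 32*t + 58) + 3*t^2 + 12*t - 15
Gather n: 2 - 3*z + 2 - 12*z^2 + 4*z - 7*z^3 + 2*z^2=-7*z^3 - 10*z^2 + z + 4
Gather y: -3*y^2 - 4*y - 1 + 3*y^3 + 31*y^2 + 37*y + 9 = 3*y^3 + 28*y^2 + 33*y + 8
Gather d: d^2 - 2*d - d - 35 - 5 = d^2 - 3*d - 40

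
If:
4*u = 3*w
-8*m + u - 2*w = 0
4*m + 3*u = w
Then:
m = 0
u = 0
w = 0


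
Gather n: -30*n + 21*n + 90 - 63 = 27 - 9*n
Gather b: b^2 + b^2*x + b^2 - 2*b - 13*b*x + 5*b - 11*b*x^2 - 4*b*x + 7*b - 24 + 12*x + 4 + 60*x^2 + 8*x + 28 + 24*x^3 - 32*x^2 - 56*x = b^2*(x + 2) + b*(-11*x^2 - 17*x + 10) + 24*x^3 + 28*x^2 - 36*x + 8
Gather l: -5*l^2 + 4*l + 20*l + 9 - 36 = -5*l^2 + 24*l - 27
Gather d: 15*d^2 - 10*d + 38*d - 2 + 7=15*d^2 + 28*d + 5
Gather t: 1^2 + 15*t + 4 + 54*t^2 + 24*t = 54*t^2 + 39*t + 5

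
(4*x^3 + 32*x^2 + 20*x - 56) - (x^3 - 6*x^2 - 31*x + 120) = 3*x^3 + 38*x^2 + 51*x - 176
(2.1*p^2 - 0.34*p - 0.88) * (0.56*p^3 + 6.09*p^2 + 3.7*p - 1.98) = 1.176*p^5 + 12.5986*p^4 + 5.2066*p^3 - 10.7752*p^2 - 2.5828*p + 1.7424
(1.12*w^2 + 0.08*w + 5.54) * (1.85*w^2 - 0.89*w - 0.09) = 2.072*w^4 - 0.8488*w^3 + 10.077*w^2 - 4.9378*w - 0.4986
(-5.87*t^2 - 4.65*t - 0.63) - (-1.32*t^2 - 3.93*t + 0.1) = -4.55*t^2 - 0.72*t - 0.73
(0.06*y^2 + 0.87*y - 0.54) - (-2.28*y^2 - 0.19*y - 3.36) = 2.34*y^2 + 1.06*y + 2.82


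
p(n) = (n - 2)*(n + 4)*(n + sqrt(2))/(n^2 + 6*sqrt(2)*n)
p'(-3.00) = -0.15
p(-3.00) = -0.48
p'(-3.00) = -0.15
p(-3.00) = -0.48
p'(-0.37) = 10.14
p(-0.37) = 2.99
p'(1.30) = 1.38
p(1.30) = -0.79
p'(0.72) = 3.11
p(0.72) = -1.95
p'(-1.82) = 0.52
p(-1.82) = -0.28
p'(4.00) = 0.83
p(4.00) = 1.73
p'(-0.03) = 1481.93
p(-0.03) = 43.98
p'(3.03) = 0.85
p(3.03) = 0.92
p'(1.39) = 1.29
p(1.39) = -0.67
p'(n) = (-2*n - 6*sqrt(2))*(n - 2)*(n + 4)*(n + sqrt(2))/(n^2 + 6*sqrt(2)*n)^2 + (n - 2)*(n + 4)/(n^2 + 6*sqrt(2)*n) + (n - 2)*(n + sqrt(2))/(n^2 + 6*sqrt(2)*n) + (n + 4)*(n + sqrt(2))/(n^2 + 6*sqrt(2)*n)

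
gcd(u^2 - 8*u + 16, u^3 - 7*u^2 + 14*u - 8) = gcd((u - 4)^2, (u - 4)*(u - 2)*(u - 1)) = u - 4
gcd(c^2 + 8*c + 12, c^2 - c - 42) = c + 6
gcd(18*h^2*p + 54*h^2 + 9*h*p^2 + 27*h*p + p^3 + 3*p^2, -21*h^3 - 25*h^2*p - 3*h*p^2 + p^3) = 3*h + p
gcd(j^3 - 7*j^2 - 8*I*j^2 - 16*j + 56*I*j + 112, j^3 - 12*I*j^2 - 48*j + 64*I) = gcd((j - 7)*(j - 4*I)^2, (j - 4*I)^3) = j^2 - 8*I*j - 16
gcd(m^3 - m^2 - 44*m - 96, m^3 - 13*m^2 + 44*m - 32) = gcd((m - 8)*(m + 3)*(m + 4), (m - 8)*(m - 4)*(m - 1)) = m - 8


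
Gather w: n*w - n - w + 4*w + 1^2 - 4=-n + w*(n + 3) - 3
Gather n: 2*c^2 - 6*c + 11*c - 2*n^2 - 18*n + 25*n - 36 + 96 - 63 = 2*c^2 + 5*c - 2*n^2 + 7*n - 3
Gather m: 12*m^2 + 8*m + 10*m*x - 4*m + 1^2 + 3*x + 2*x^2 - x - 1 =12*m^2 + m*(10*x + 4) + 2*x^2 + 2*x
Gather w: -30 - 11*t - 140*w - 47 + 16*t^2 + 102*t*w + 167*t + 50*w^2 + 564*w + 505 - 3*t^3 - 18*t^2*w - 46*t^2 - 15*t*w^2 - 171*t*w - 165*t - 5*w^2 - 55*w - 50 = -3*t^3 - 30*t^2 - 9*t + w^2*(45 - 15*t) + w*(-18*t^2 - 69*t + 369) + 378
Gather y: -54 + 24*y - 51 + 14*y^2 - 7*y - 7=14*y^2 + 17*y - 112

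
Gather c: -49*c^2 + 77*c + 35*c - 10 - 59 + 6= -49*c^2 + 112*c - 63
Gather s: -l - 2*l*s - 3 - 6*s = -l + s*(-2*l - 6) - 3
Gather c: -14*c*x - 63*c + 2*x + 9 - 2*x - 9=c*(-14*x - 63)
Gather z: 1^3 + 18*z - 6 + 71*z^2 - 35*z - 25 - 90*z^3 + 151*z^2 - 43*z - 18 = -90*z^3 + 222*z^2 - 60*z - 48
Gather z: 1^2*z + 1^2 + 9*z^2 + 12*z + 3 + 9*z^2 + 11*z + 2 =18*z^2 + 24*z + 6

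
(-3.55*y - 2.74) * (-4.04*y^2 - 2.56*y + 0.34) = 14.342*y^3 + 20.1576*y^2 + 5.8074*y - 0.9316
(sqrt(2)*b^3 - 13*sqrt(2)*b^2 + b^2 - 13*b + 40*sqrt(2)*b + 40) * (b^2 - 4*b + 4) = sqrt(2)*b^5 - 17*sqrt(2)*b^4 + b^4 - 17*b^3 + 96*sqrt(2)*b^3 - 212*sqrt(2)*b^2 + 96*b^2 - 212*b + 160*sqrt(2)*b + 160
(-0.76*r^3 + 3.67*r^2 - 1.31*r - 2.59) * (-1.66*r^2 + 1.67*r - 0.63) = 1.2616*r^5 - 7.3614*r^4 + 8.7823*r^3 - 0.200400000000001*r^2 - 3.5*r + 1.6317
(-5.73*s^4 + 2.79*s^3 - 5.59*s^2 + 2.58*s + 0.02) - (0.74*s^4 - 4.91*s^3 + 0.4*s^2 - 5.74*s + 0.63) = -6.47*s^4 + 7.7*s^3 - 5.99*s^2 + 8.32*s - 0.61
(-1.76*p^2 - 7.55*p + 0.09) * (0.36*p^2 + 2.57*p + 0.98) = -0.6336*p^4 - 7.2412*p^3 - 21.0959*p^2 - 7.1677*p + 0.0882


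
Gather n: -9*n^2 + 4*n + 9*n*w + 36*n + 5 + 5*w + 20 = -9*n^2 + n*(9*w + 40) + 5*w + 25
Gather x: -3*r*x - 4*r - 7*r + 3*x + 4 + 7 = -11*r + x*(3 - 3*r) + 11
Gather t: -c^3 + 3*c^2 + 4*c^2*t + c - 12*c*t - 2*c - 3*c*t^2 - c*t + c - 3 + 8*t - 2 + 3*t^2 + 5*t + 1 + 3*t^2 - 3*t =-c^3 + 3*c^2 + t^2*(6 - 3*c) + t*(4*c^2 - 13*c + 10) - 4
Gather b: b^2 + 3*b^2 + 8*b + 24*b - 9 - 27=4*b^2 + 32*b - 36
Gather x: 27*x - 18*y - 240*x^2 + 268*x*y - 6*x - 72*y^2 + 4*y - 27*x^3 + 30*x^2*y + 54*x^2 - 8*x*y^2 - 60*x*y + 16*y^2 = -27*x^3 + x^2*(30*y - 186) + x*(-8*y^2 + 208*y + 21) - 56*y^2 - 14*y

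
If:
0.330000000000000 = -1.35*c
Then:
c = -0.24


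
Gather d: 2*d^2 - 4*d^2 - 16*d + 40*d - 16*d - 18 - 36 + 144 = -2*d^2 + 8*d + 90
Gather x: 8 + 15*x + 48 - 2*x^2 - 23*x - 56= -2*x^2 - 8*x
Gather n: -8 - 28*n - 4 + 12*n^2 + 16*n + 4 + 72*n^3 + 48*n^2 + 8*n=72*n^3 + 60*n^2 - 4*n - 8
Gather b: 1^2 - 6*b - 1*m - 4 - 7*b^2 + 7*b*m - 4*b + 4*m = -7*b^2 + b*(7*m - 10) + 3*m - 3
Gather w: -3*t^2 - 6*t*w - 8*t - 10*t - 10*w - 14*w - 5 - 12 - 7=-3*t^2 - 18*t + w*(-6*t - 24) - 24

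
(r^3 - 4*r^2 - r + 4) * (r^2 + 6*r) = r^5 + 2*r^4 - 25*r^3 - 2*r^2 + 24*r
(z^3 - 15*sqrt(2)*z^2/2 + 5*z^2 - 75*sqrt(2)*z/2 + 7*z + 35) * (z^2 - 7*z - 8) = z^5 - 15*sqrt(2)*z^4/2 - 2*z^4 - 36*z^3 + 15*sqrt(2)*z^3 - 54*z^2 + 645*sqrt(2)*z^2/2 - 301*z + 300*sqrt(2)*z - 280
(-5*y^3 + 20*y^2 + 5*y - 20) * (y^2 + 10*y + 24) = -5*y^5 - 30*y^4 + 85*y^3 + 510*y^2 - 80*y - 480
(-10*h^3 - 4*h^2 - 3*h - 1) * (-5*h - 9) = 50*h^4 + 110*h^3 + 51*h^2 + 32*h + 9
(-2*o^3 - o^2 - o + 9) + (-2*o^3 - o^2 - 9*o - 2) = -4*o^3 - 2*o^2 - 10*o + 7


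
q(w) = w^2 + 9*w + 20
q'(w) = 2*w + 9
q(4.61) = 82.74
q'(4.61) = 18.22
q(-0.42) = 16.40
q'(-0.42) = 8.16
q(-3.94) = 0.06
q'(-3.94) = 1.12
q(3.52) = 64.07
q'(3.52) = 16.04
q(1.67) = 37.82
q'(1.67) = 12.34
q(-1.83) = 6.88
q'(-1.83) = 5.34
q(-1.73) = 7.42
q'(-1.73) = 5.54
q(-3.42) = 0.92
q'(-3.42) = 2.16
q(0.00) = 20.00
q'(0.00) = 9.00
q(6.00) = 110.00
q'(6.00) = 21.00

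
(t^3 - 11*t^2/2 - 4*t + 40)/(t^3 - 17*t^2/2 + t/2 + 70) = (t - 4)/(t - 7)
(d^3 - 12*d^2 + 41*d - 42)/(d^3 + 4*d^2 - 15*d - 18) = (d^2 - 9*d + 14)/(d^2 + 7*d + 6)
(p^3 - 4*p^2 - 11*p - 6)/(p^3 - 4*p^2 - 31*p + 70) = (p^3 - 4*p^2 - 11*p - 6)/(p^3 - 4*p^2 - 31*p + 70)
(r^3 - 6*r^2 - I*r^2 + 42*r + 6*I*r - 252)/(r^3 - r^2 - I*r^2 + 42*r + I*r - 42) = (r - 6)/(r - 1)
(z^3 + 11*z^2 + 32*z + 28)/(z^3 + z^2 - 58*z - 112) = (z + 2)/(z - 8)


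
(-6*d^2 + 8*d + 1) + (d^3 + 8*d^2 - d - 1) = d^3 + 2*d^2 + 7*d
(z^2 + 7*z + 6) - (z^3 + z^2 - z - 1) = -z^3 + 8*z + 7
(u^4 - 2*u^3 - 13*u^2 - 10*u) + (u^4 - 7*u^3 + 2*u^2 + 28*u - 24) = 2*u^4 - 9*u^3 - 11*u^2 + 18*u - 24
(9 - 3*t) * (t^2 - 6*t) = -3*t^3 + 27*t^2 - 54*t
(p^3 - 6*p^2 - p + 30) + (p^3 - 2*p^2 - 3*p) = 2*p^3 - 8*p^2 - 4*p + 30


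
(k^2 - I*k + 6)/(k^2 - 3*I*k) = (k + 2*I)/k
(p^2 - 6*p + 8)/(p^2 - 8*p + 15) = (p^2 - 6*p + 8)/(p^2 - 8*p + 15)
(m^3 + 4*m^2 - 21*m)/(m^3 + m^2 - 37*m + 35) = m*(m - 3)/(m^2 - 6*m + 5)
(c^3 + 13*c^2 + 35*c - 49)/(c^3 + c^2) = (c^3 + 13*c^2 + 35*c - 49)/(c^2*(c + 1))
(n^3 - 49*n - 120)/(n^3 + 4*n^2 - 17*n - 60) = (n - 8)/(n - 4)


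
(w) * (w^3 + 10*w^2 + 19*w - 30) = w^4 + 10*w^3 + 19*w^2 - 30*w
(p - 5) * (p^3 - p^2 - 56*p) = p^4 - 6*p^3 - 51*p^2 + 280*p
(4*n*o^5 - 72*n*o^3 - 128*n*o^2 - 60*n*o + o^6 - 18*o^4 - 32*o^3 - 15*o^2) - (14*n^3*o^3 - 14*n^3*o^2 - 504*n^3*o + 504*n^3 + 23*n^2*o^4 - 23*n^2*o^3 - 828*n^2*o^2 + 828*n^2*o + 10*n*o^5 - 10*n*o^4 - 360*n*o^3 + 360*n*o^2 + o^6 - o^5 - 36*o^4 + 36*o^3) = -14*n^3*o^3 + 14*n^3*o^2 + 504*n^3*o - 504*n^3 - 23*n^2*o^4 + 23*n^2*o^3 + 828*n^2*o^2 - 828*n^2*o - 6*n*o^5 + 10*n*o^4 + 288*n*o^3 - 488*n*o^2 - 60*n*o + o^5 + 18*o^4 - 68*o^3 - 15*o^2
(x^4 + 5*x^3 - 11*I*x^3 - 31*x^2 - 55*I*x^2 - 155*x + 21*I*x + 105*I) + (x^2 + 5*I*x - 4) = x^4 + 5*x^3 - 11*I*x^3 - 30*x^2 - 55*I*x^2 - 155*x + 26*I*x - 4 + 105*I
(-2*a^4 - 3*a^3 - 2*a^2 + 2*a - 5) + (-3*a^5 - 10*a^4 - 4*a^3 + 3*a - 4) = -3*a^5 - 12*a^4 - 7*a^3 - 2*a^2 + 5*a - 9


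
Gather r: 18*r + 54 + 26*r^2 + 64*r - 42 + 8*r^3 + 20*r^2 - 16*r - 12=8*r^3 + 46*r^2 + 66*r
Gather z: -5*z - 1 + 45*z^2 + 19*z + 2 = 45*z^2 + 14*z + 1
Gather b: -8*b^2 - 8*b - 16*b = -8*b^2 - 24*b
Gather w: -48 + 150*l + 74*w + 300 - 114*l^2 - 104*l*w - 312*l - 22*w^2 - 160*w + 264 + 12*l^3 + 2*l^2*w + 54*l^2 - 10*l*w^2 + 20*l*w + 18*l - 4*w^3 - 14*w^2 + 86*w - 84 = 12*l^3 - 60*l^2 - 144*l - 4*w^3 + w^2*(-10*l - 36) + w*(2*l^2 - 84*l) + 432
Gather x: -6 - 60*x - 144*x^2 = -144*x^2 - 60*x - 6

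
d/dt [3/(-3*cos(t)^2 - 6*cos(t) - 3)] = -2*sin(t)/(cos(t) + 1)^3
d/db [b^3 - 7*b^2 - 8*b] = 3*b^2 - 14*b - 8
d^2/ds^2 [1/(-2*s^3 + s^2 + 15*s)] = 2*(s*(6*s - 1)*(-2*s^2 + s + 15) + (-6*s^2 + 2*s + 15)^2)/(s^3*(-2*s^2 + s + 15)^3)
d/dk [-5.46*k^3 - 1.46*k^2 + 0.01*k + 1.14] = -16.38*k^2 - 2.92*k + 0.01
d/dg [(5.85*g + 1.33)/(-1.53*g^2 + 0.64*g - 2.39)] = (8.9505*g^2 + 4.0698*g - 14.8327)/(2.3409*g^4 - 1.9584*g^3 + 7.723*g^2 - 3.0592*g + 5.7121)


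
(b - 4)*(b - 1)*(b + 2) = b^3 - 3*b^2 - 6*b + 8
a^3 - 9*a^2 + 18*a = a*(a - 6)*(a - 3)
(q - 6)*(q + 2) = q^2 - 4*q - 12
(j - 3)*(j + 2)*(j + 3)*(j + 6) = j^4 + 8*j^3 + 3*j^2 - 72*j - 108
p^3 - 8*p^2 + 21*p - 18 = (p - 3)^2*(p - 2)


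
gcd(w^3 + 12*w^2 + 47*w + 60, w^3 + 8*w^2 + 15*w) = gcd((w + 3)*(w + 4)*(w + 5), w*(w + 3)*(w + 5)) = w^2 + 8*w + 15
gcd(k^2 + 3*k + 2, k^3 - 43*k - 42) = k + 1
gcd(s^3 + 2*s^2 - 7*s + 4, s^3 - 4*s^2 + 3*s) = s - 1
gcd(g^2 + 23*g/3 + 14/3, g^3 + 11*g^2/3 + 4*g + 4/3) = g + 2/3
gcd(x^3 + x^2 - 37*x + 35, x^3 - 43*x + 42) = x^2 + 6*x - 7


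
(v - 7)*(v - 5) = v^2 - 12*v + 35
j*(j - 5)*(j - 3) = j^3 - 8*j^2 + 15*j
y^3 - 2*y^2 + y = y*(y - 1)^2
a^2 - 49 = (a - 7)*(a + 7)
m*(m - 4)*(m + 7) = m^3 + 3*m^2 - 28*m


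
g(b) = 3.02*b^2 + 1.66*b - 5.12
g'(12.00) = 74.14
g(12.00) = 449.68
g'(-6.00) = -34.58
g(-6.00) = 93.64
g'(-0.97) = -4.20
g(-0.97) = -3.89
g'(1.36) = 9.87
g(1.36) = 2.72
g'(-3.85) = -21.59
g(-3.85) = 33.25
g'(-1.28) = -6.07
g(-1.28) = -2.30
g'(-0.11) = 1.00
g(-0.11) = -5.27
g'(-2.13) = -11.21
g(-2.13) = 5.05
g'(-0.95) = -4.08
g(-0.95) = -3.97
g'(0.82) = 6.61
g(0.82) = -1.73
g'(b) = 6.04*b + 1.66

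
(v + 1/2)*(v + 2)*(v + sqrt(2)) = v^3 + sqrt(2)*v^2 + 5*v^2/2 + v + 5*sqrt(2)*v/2 + sqrt(2)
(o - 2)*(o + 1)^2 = o^3 - 3*o - 2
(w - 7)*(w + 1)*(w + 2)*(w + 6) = w^4 + 2*w^3 - 43*w^2 - 128*w - 84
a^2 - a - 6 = (a - 3)*(a + 2)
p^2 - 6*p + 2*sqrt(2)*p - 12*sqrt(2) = (p - 6)*(p + 2*sqrt(2))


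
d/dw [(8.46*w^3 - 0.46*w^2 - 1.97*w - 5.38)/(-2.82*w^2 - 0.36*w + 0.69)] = (-23.8572*w^4 - 6.0912*w^3 + 12.1224*w^2 - 30.978*w - 3.2961)/(7.9524*w^4 + 2.0304*w^3 - 3.762*w^2 - 0.4968*w + 0.4761)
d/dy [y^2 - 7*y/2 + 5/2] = 2*y - 7/2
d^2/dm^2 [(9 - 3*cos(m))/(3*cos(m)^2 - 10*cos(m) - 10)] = 6*(-81*(1 - cos(2*m))^2*cos(m) + 78*(1 - cos(2*m))^2 + 2*cos(m) + 1508*cos(2*m) - 504*cos(3*m) + 18*cos(5*m) - 2724)/(20*cos(m) - 3*cos(2*m) + 17)^3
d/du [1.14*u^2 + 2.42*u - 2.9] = 2.28*u + 2.42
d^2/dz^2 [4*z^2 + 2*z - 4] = 8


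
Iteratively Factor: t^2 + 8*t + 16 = (t + 4)*(t + 4)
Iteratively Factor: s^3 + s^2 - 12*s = (s)*(s^2 + s - 12) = s*(s + 4)*(s - 3)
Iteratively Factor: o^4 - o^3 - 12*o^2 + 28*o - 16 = (o - 2)*(o^3 + o^2 - 10*o + 8) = (o - 2)*(o + 4)*(o^2 - 3*o + 2) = (o - 2)^2*(o + 4)*(o - 1)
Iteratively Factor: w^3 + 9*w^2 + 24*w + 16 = (w + 4)*(w^2 + 5*w + 4) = (w + 1)*(w + 4)*(w + 4)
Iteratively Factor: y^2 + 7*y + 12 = (y + 3)*(y + 4)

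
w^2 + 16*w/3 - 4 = (w - 2/3)*(w + 6)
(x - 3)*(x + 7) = x^2 + 4*x - 21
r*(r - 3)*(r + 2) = r^3 - r^2 - 6*r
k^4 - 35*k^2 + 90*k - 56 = (k - 4)*(k - 2)*(k - 1)*(k + 7)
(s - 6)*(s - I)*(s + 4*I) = s^3 - 6*s^2 + 3*I*s^2 + 4*s - 18*I*s - 24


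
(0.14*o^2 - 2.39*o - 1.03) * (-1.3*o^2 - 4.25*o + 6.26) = -0.182*o^4 + 2.512*o^3 + 12.3729*o^2 - 10.5839*o - 6.4478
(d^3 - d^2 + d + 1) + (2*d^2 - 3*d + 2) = d^3 + d^2 - 2*d + 3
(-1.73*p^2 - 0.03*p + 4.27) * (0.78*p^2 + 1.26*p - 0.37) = -1.3494*p^4 - 2.2032*p^3 + 3.9329*p^2 + 5.3913*p - 1.5799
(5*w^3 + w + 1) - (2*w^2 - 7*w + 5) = 5*w^3 - 2*w^2 + 8*w - 4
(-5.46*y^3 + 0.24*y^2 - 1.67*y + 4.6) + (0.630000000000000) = -5.46*y^3 + 0.24*y^2 - 1.67*y + 5.23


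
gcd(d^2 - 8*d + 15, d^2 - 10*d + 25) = d - 5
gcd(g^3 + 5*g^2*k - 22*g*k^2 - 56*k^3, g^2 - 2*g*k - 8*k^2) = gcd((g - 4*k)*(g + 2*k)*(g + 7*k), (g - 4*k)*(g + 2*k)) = g^2 - 2*g*k - 8*k^2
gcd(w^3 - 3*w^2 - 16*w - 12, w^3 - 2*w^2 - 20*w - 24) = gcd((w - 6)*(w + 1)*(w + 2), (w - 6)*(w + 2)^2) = w^2 - 4*w - 12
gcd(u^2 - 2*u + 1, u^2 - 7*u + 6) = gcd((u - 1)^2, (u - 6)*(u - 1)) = u - 1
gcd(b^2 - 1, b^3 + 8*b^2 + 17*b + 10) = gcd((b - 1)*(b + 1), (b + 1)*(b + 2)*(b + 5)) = b + 1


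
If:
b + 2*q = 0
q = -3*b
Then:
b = 0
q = 0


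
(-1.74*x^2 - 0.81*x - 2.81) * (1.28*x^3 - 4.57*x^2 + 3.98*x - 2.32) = -2.2272*x^5 + 6.915*x^4 - 6.8203*x^3 + 13.6547*x^2 - 9.3046*x + 6.5192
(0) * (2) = 0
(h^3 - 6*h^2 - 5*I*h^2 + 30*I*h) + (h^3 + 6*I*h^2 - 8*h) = 2*h^3 - 6*h^2 + I*h^2 - 8*h + 30*I*h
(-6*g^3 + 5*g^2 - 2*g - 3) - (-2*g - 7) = -6*g^3 + 5*g^2 + 4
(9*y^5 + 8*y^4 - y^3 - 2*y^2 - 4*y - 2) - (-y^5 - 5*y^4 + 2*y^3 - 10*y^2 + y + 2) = 10*y^5 + 13*y^4 - 3*y^3 + 8*y^2 - 5*y - 4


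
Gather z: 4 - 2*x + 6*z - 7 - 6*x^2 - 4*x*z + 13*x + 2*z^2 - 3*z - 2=-6*x^2 + 11*x + 2*z^2 + z*(3 - 4*x) - 5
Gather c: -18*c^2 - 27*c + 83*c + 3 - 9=-18*c^2 + 56*c - 6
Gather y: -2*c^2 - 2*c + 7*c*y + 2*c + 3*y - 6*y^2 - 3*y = -2*c^2 + 7*c*y - 6*y^2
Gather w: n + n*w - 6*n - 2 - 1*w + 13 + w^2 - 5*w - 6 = -5*n + w^2 + w*(n - 6) + 5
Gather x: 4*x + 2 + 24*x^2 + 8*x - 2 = 24*x^2 + 12*x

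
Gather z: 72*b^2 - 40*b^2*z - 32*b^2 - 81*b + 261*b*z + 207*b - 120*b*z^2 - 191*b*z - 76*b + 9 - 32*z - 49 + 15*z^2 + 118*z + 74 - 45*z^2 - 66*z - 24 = 40*b^2 + 50*b + z^2*(-120*b - 30) + z*(-40*b^2 + 70*b + 20) + 10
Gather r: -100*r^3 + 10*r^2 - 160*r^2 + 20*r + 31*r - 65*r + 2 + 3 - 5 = -100*r^3 - 150*r^2 - 14*r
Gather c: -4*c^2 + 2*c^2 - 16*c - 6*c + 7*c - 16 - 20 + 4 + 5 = -2*c^2 - 15*c - 27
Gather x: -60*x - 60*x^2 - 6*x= -60*x^2 - 66*x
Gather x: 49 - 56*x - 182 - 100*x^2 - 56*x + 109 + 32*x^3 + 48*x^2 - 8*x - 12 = 32*x^3 - 52*x^2 - 120*x - 36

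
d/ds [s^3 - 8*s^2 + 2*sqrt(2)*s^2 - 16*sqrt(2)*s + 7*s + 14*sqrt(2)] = 3*s^2 - 16*s + 4*sqrt(2)*s - 16*sqrt(2) + 7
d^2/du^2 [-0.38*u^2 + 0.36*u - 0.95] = -0.760000000000000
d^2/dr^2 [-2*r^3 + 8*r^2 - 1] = 16 - 12*r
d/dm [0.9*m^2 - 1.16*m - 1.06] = 1.8*m - 1.16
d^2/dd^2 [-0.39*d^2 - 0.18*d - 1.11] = -0.780000000000000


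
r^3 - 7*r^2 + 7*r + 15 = (r - 5)*(r - 3)*(r + 1)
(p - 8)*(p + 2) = p^2 - 6*p - 16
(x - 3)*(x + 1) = x^2 - 2*x - 3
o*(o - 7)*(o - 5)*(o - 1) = o^4 - 13*o^3 + 47*o^2 - 35*o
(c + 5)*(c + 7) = c^2 + 12*c + 35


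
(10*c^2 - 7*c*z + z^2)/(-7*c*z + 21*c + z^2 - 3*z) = (-10*c^2 + 7*c*z - z^2)/(7*c*z - 21*c - z^2 + 3*z)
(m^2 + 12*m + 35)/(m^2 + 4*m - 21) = (m + 5)/(m - 3)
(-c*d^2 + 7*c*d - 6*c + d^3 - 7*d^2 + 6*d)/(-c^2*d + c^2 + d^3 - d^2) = (d - 6)/(c + d)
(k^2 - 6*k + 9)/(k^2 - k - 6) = (k - 3)/(k + 2)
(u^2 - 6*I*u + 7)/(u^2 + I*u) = (u - 7*I)/u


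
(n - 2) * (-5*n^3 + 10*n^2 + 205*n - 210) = -5*n^4 + 20*n^3 + 185*n^2 - 620*n + 420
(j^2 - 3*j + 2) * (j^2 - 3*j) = j^4 - 6*j^3 + 11*j^2 - 6*j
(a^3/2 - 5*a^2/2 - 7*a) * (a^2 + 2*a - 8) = a^5/2 - 3*a^4/2 - 16*a^3 + 6*a^2 + 56*a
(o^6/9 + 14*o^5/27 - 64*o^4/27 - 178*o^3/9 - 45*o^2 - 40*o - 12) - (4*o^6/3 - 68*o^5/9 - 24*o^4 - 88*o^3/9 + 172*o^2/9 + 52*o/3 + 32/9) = -11*o^6/9 + 218*o^5/27 + 584*o^4/27 - 10*o^3 - 577*o^2/9 - 172*o/3 - 140/9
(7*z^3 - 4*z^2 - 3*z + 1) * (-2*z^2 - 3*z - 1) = -14*z^5 - 13*z^4 + 11*z^3 + 11*z^2 - 1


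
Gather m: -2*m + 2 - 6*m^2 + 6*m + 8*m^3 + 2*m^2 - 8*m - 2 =8*m^3 - 4*m^2 - 4*m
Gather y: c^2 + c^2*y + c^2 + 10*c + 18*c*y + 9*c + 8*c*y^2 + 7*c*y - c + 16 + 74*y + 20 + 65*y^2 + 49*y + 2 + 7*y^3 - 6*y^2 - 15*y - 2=2*c^2 + 18*c + 7*y^3 + y^2*(8*c + 59) + y*(c^2 + 25*c + 108) + 36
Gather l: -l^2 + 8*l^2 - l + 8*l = 7*l^2 + 7*l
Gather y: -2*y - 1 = -2*y - 1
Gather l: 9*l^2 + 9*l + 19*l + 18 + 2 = 9*l^2 + 28*l + 20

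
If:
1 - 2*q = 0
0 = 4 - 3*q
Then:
No Solution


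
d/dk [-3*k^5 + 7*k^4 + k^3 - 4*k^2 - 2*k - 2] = -15*k^4 + 28*k^3 + 3*k^2 - 8*k - 2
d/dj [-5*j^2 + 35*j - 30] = 35 - 10*j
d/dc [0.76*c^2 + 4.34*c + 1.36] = 1.52*c + 4.34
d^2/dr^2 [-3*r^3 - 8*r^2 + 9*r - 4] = -18*r - 16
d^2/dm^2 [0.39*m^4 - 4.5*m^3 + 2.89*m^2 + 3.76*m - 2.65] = 4.68*m^2 - 27.0*m + 5.78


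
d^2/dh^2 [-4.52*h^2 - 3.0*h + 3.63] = -9.04000000000000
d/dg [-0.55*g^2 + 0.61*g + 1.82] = 0.61 - 1.1*g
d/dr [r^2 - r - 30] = 2*r - 1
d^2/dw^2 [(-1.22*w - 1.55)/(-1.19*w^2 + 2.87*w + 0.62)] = ((3.3138 - 8.7108*w)*(-1.19*w^2 + 2.87*w + 0.62) - (1.22*w + 1.55)*(2.38*w - 2.87)*(4.76*w - 5.74))/(-1.19*w^2 + 2.87*w + 0.62)^3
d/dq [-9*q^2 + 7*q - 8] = 7 - 18*q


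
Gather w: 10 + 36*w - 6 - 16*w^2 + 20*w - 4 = -16*w^2 + 56*w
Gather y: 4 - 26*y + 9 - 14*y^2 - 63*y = -14*y^2 - 89*y + 13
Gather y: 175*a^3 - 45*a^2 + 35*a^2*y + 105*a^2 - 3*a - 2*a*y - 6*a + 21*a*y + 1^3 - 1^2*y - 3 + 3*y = 175*a^3 + 60*a^2 - 9*a + y*(35*a^2 + 19*a + 2) - 2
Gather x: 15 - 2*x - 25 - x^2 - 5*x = -x^2 - 7*x - 10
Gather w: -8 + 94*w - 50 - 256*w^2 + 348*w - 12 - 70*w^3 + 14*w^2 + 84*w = -70*w^3 - 242*w^2 + 526*w - 70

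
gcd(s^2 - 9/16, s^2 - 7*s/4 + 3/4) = s - 3/4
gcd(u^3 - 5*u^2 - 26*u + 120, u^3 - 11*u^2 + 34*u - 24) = u^2 - 10*u + 24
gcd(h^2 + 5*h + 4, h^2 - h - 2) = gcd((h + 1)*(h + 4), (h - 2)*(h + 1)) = h + 1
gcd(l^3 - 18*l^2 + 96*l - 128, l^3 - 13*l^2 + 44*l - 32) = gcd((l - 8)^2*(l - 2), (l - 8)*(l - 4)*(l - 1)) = l - 8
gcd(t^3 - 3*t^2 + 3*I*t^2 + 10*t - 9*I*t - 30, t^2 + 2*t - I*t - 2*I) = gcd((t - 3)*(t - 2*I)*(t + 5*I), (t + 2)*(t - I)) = 1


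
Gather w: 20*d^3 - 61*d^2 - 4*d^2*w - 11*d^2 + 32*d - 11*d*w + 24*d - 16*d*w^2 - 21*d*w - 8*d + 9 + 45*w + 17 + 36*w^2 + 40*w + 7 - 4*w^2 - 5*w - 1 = 20*d^3 - 72*d^2 + 48*d + w^2*(32 - 16*d) + w*(-4*d^2 - 32*d + 80) + 32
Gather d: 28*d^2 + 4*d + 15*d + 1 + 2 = 28*d^2 + 19*d + 3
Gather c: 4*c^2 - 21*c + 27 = 4*c^2 - 21*c + 27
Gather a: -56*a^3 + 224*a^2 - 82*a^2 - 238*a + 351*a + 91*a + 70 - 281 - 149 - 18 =-56*a^3 + 142*a^2 + 204*a - 378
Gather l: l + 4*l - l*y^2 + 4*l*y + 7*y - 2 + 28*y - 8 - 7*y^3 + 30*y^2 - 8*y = l*(-y^2 + 4*y + 5) - 7*y^3 + 30*y^2 + 27*y - 10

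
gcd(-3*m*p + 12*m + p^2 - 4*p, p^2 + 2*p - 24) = p - 4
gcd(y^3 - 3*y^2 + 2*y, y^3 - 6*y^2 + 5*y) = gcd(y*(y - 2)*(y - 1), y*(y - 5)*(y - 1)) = y^2 - y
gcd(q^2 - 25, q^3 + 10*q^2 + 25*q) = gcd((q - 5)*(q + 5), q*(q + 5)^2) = q + 5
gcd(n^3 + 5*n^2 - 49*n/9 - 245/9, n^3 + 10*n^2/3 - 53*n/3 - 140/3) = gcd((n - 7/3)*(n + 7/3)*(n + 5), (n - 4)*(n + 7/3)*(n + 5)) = n^2 + 22*n/3 + 35/3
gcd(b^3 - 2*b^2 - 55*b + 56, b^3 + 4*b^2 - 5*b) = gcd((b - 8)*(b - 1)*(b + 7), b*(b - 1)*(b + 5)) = b - 1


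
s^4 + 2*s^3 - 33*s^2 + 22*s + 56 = (s - 4)*(s - 2)*(s + 1)*(s + 7)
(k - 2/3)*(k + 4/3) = k^2 + 2*k/3 - 8/9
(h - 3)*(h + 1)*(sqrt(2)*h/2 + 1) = sqrt(2)*h^3/2 - sqrt(2)*h^2 + h^2 - 3*sqrt(2)*h/2 - 2*h - 3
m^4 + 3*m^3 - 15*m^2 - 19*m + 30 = (m - 3)*(m - 1)*(m + 2)*(m + 5)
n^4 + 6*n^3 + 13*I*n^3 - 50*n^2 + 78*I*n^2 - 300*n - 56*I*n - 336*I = (n + 6)*(n + 2*I)*(n + 4*I)*(n + 7*I)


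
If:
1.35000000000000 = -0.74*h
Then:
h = -1.82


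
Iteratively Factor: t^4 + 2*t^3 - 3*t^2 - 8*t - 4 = (t + 1)*(t^3 + t^2 - 4*t - 4) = (t + 1)*(t + 2)*(t^2 - t - 2) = (t - 2)*(t + 1)*(t + 2)*(t + 1)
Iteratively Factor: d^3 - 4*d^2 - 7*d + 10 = (d - 5)*(d^2 + d - 2) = (d - 5)*(d - 1)*(d + 2)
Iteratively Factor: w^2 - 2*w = (w - 2)*(w)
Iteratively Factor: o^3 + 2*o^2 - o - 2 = (o + 2)*(o^2 - 1) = (o + 1)*(o + 2)*(o - 1)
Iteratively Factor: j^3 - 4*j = (j + 2)*(j^2 - 2*j) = (j - 2)*(j + 2)*(j)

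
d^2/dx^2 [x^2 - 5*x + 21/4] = 2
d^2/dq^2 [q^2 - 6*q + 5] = 2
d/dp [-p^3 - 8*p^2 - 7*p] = -3*p^2 - 16*p - 7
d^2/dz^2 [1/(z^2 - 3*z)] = 2*(-z*(z - 3) + (2*z - 3)^2)/(z^3*(z - 3)^3)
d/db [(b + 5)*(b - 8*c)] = 2*b - 8*c + 5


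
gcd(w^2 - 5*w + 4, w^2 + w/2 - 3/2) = w - 1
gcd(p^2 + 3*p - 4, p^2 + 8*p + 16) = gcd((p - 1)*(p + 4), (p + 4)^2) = p + 4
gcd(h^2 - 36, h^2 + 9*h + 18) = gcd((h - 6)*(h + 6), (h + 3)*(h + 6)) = h + 6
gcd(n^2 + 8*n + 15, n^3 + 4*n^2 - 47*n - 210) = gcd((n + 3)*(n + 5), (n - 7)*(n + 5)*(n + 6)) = n + 5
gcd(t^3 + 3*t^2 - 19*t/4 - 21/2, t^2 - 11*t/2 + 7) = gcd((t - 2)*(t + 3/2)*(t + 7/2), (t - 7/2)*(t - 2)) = t - 2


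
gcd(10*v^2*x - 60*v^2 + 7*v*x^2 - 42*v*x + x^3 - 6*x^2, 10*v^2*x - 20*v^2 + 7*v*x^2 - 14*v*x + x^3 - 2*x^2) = 10*v^2 + 7*v*x + x^2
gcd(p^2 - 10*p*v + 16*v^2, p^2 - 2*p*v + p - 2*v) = p - 2*v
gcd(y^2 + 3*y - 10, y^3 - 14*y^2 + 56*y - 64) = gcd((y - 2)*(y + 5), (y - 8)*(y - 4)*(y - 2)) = y - 2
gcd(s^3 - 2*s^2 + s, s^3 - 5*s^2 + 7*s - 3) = s^2 - 2*s + 1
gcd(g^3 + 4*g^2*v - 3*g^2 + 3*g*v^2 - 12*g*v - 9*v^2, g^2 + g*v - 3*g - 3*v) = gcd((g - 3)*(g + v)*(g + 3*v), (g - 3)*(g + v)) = g^2 + g*v - 3*g - 3*v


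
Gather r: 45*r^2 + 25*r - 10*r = 45*r^2 + 15*r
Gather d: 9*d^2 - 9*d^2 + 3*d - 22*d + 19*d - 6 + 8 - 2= 0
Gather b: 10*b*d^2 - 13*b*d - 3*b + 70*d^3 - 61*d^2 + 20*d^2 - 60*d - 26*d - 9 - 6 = b*(10*d^2 - 13*d - 3) + 70*d^3 - 41*d^2 - 86*d - 15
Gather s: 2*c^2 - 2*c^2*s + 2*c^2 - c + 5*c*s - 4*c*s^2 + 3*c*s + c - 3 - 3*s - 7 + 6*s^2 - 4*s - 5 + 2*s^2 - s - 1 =4*c^2 + s^2*(8 - 4*c) + s*(-2*c^2 + 8*c - 8) - 16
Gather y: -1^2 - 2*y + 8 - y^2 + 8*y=-y^2 + 6*y + 7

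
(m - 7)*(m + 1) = m^2 - 6*m - 7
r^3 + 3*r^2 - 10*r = r*(r - 2)*(r + 5)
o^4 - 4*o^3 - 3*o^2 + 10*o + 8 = (o - 4)*(o - 2)*(o + 1)^2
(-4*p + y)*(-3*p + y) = 12*p^2 - 7*p*y + y^2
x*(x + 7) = x^2 + 7*x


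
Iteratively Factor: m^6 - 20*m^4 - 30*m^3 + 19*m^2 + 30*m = (m + 3)*(m^5 - 3*m^4 - 11*m^3 + 3*m^2 + 10*m) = m*(m + 3)*(m^4 - 3*m^3 - 11*m^2 + 3*m + 10) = m*(m - 5)*(m + 3)*(m^3 + 2*m^2 - m - 2) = m*(m - 5)*(m + 1)*(m + 3)*(m^2 + m - 2) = m*(m - 5)*(m + 1)*(m + 2)*(m + 3)*(m - 1)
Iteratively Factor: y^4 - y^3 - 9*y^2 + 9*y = (y)*(y^3 - y^2 - 9*y + 9) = y*(y - 1)*(y^2 - 9) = y*(y - 3)*(y - 1)*(y + 3)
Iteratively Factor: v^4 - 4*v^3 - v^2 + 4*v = (v - 4)*(v^3 - v) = (v - 4)*(v - 1)*(v^2 + v) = (v - 4)*(v - 1)*(v + 1)*(v)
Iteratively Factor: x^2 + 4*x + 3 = (x + 3)*(x + 1)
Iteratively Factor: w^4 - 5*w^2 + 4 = (w + 2)*(w^3 - 2*w^2 - w + 2) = (w - 2)*(w + 2)*(w^2 - 1) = (w - 2)*(w + 1)*(w + 2)*(w - 1)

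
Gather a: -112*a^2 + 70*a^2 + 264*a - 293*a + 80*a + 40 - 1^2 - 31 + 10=-42*a^2 + 51*a + 18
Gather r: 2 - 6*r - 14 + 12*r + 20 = 6*r + 8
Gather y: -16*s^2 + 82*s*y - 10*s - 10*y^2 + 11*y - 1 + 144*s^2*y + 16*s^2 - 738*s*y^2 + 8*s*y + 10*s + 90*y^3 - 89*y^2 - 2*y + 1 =90*y^3 + y^2*(-738*s - 99) + y*(144*s^2 + 90*s + 9)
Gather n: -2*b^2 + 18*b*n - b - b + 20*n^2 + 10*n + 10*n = -2*b^2 - 2*b + 20*n^2 + n*(18*b + 20)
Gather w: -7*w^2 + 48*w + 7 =-7*w^2 + 48*w + 7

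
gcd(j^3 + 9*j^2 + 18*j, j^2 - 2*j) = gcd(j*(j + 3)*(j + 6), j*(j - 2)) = j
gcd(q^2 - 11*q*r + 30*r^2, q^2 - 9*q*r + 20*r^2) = q - 5*r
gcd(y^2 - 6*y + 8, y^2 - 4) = y - 2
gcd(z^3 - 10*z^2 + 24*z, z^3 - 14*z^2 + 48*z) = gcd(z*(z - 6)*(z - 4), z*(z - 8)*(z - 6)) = z^2 - 6*z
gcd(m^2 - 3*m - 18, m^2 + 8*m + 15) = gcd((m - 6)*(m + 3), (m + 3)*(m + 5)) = m + 3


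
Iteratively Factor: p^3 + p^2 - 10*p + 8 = (p - 2)*(p^2 + 3*p - 4) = (p - 2)*(p + 4)*(p - 1)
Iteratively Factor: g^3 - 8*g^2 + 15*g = (g - 5)*(g^2 - 3*g) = (g - 5)*(g - 3)*(g)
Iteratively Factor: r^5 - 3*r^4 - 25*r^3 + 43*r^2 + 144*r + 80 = (r + 1)*(r^4 - 4*r^3 - 21*r^2 + 64*r + 80) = (r - 4)*(r + 1)*(r^3 - 21*r - 20) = (r - 4)*(r + 1)^2*(r^2 - r - 20) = (r - 5)*(r - 4)*(r + 1)^2*(r + 4)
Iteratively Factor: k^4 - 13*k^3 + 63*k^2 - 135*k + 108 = (k - 3)*(k^3 - 10*k^2 + 33*k - 36) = (k - 4)*(k - 3)*(k^2 - 6*k + 9) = (k - 4)*(k - 3)^2*(k - 3)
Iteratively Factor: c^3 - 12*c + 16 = (c + 4)*(c^2 - 4*c + 4) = (c - 2)*(c + 4)*(c - 2)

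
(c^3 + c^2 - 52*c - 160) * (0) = 0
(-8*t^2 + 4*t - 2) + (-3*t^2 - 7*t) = -11*t^2 - 3*t - 2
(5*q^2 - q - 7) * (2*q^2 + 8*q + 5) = 10*q^4 + 38*q^3 + 3*q^2 - 61*q - 35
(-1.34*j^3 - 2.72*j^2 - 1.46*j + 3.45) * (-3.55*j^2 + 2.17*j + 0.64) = 4.757*j^5 + 6.7482*j^4 - 1.577*j^3 - 17.1565*j^2 + 6.5521*j + 2.208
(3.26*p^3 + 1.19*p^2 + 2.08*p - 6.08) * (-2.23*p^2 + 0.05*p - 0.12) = -7.2698*p^5 - 2.4907*p^4 - 4.9701*p^3 + 13.5196*p^2 - 0.5536*p + 0.7296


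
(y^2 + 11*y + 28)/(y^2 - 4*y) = (y^2 + 11*y + 28)/(y*(y - 4))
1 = 1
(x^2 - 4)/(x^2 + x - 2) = (x - 2)/(x - 1)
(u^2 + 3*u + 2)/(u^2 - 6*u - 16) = (u + 1)/(u - 8)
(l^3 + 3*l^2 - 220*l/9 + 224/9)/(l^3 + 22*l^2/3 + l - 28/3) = (9*l^2 - 36*l + 32)/(3*(3*l^2 + l - 4))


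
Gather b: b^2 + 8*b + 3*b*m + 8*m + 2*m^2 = b^2 + b*(3*m + 8) + 2*m^2 + 8*m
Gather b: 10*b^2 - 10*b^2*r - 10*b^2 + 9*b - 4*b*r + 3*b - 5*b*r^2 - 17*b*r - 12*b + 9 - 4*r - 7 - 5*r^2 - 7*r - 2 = -10*b^2*r + b*(-5*r^2 - 21*r) - 5*r^2 - 11*r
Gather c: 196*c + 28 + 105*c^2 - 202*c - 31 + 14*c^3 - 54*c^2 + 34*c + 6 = 14*c^3 + 51*c^2 + 28*c + 3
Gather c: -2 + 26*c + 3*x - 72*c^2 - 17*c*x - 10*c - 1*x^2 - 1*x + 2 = -72*c^2 + c*(16 - 17*x) - x^2 + 2*x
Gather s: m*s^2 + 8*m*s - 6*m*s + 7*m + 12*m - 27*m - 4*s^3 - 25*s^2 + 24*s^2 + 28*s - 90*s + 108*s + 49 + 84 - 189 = -8*m - 4*s^3 + s^2*(m - 1) + s*(2*m + 46) - 56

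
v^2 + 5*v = v*(v + 5)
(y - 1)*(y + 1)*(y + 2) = y^3 + 2*y^2 - y - 2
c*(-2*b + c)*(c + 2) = -2*b*c^2 - 4*b*c + c^3 + 2*c^2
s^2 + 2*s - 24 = (s - 4)*(s + 6)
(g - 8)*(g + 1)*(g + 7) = g^3 - 57*g - 56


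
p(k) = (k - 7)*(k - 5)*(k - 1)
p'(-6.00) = 311.00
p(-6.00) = -1001.00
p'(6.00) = -1.00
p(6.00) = -5.00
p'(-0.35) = 56.47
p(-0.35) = -53.09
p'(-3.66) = 182.35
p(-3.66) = -430.19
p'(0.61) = 32.26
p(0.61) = -10.94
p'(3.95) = -8.89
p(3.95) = 9.45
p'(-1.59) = 95.92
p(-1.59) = -146.61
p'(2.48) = 0.97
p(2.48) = 16.86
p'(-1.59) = 95.92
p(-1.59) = -146.61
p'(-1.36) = 87.91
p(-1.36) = -125.48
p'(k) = (k - 7)*(k - 5) + (k - 7)*(k - 1) + (k - 5)*(k - 1)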